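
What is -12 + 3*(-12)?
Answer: -48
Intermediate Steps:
-12 + 3*(-12) = -12 - 36 = -48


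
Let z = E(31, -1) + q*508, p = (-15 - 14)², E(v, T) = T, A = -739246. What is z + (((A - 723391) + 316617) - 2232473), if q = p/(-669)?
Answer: -2260639714/669 ≈ -3.3791e+6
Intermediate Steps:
p = 841 (p = (-29)² = 841)
q = -841/669 (q = 841/(-669) = 841*(-1/669) = -841/669 ≈ -1.2571)
z = -427897/669 (z = -1 - 841/669*508 = -1 - 427228/669 = -427897/669 ≈ -639.61)
z + (((A - 723391) + 316617) - 2232473) = -427897/669 + (((-739246 - 723391) + 316617) - 2232473) = -427897/669 + ((-1462637 + 316617) - 2232473) = -427897/669 + (-1146020 - 2232473) = -427897/669 - 3378493 = -2260639714/669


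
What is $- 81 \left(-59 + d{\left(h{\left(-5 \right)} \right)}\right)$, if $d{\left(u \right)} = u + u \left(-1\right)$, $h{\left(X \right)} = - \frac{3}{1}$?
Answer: $4779$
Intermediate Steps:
$h{\left(X \right)} = -3$ ($h{\left(X \right)} = \left(-3\right) 1 = -3$)
$d{\left(u \right)} = 0$ ($d{\left(u \right)} = u - u = 0$)
$- 81 \left(-59 + d{\left(h{\left(-5 \right)} \right)}\right) = - 81 \left(-59 + 0\right) = \left(-81\right) \left(-59\right) = 4779$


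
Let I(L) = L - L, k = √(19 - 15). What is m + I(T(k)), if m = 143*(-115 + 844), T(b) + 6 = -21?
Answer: 104247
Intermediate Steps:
k = 2 (k = √4 = 2)
T(b) = -27 (T(b) = -6 - 21 = -27)
m = 104247 (m = 143*729 = 104247)
I(L) = 0
m + I(T(k)) = 104247 + 0 = 104247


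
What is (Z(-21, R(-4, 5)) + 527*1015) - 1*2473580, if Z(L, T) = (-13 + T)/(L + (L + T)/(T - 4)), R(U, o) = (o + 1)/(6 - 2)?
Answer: -255904985/132 ≈ -1.9387e+6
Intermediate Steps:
R(U, o) = 1/4 + o/4 (R(U, o) = (1 + o)/4 = (1 + o)*(1/4) = 1/4 + o/4)
Z(L, T) = (-13 + T)/(L + (L + T)/(-4 + T))
(Z(-21, R(-4, 5)) + 527*1015) - 1*2473580 = ((52 + (1/4 + (1/4)*5)**2 - 17*(1/4 + (1/4)*5))/((1/4 + (1/4)*5) - 3*(-21) - 21*(1/4 + (1/4)*5)) + 527*1015) - 1*2473580 = ((52 + (1/4 + 5/4)**2 - 17*(1/4 + 5/4))/((1/4 + 5/4) + 63 - 21*(1/4 + 5/4)) + 534905) - 2473580 = ((52 + (3/2)**2 - 17*3/2)/(3/2 + 63 - 21*3/2) + 534905) - 2473580 = ((52 + 9/4 - 51/2)/(3/2 + 63 - 63/2) + 534905) - 2473580 = ((115/4)/33 + 534905) - 2473580 = ((1/33)*(115/4) + 534905) - 2473580 = (115/132 + 534905) - 2473580 = 70607575/132 - 2473580 = -255904985/132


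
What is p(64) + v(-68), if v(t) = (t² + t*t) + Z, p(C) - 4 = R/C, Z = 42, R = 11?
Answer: 594827/64 ≈ 9294.2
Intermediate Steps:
p(C) = 4 + 11/C
v(t) = 42 + 2*t² (v(t) = (t² + t*t) + 42 = (t² + t²) + 42 = 2*t² + 42 = 42 + 2*t²)
p(64) + v(-68) = (4 + 11/64) + (42 + 2*(-68)²) = (4 + 11*(1/64)) + (42 + 2*4624) = (4 + 11/64) + (42 + 9248) = 267/64 + 9290 = 594827/64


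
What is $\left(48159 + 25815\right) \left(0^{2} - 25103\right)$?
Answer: $-1856969322$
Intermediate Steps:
$\left(48159 + 25815\right) \left(0^{2} - 25103\right) = 73974 \left(0 - 25103\right) = 73974 \left(-25103\right) = -1856969322$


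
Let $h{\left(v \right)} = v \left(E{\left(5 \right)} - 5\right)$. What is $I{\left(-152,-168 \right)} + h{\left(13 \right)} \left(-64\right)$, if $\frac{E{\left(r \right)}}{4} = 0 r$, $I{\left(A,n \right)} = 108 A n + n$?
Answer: $2761880$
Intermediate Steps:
$I{\left(A,n \right)} = n + 108 A n$ ($I{\left(A,n \right)} = 108 A n + n = n + 108 A n$)
$E{\left(r \right)} = 0$ ($E{\left(r \right)} = 4 \cdot 0 r = 4 \cdot 0 = 0$)
$h{\left(v \right)} = - 5 v$ ($h{\left(v \right)} = v \left(0 - 5\right) = v \left(-5\right) = - 5 v$)
$I{\left(-152,-168 \right)} + h{\left(13 \right)} \left(-64\right) = - 168 \left(1 + 108 \left(-152\right)\right) + \left(-5\right) 13 \left(-64\right) = - 168 \left(1 - 16416\right) - -4160 = \left(-168\right) \left(-16415\right) + 4160 = 2757720 + 4160 = 2761880$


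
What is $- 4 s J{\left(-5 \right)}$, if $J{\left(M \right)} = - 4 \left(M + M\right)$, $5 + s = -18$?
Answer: $3680$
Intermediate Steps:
$s = -23$ ($s = -5 - 18 = -23$)
$J{\left(M \right)} = - 8 M$ ($J{\left(M \right)} = - 4 \cdot 2 M = - 8 M$)
$- 4 s J{\left(-5 \right)} = \left(-4\right) \left(-23\right) \left(\left(-8\right) \left(-5\right)\right) = 92 \cdot 40 = 3680$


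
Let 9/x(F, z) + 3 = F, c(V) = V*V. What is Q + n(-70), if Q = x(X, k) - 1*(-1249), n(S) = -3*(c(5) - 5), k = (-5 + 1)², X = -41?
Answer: 52307/44 ≈ 1188.8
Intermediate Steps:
c(V) = V²
k = 16 (k = (-4)² = 16)
x(F, z) = 9/(-3 + F)
n(S) = -60 (n(S) = -3*(5² - 5) = -3*(25 - 5) = -3*20 = -60)
Q = 54947/44 (Q = 9/(-3 - 41) - 1*(-1249) = 9/(-44) + 1249 = 9*(-1/44) + 1249 = -9/44 + 1249 = 54947/44 ≈ 1248.8)
Q + n(-70) = 54947/44 - 60 = 52307/44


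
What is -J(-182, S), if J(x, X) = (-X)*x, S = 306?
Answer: -55692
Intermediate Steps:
J(x, X) = -X*x
-J(-182, S) = -(-1)*306*(-182) = -1*55692 = -55692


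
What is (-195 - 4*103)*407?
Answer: -247049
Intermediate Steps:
(-195 - 4*103)*407 = (-195 - 412)*407 = -607*407 = -247049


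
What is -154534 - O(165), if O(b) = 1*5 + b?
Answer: -154704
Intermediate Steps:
O(b) = 5 + b
-154534 - O(165) = -154534 - (5 + 165) = -154534 - 1*170 = -154534 - 170 = -154704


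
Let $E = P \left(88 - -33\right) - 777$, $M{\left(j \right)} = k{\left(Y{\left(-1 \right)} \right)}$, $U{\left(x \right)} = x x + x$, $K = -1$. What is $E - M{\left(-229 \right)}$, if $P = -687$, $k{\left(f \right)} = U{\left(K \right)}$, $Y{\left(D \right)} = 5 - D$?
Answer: $-83904$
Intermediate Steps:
$U{\left(x \right)} = x + x^{2}$ ($U{\left(x \right)} = x^{2} + x = x + x^{2}$)
$k{\left(f \right)} = 0$ ($k{\left(f \right)} = - (1 - 1) = \left(-1\right) 0 = 0$)
$M{\left(j \right)} = 0$
$E = -83904$ ($E = - 687 \left(88 - -33\right) - 777 = - 687 \left(88 + 33\right) - 777 = \left(-687\right) 121 - 777 = -83127 - 777 = -83904$)
$E - M{\left(-229 \right)} = -83904 - 0 = -83904 + 0 = -83904$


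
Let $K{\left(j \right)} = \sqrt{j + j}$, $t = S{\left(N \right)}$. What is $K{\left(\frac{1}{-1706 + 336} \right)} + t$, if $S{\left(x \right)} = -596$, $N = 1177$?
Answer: $-596 + \frac{i \sqrt{685}}{685} \approx -596.0 + 0.038208 i$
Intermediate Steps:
$t = -596$
$K{\left(j \right)} = \sqrt{2} \sqrt{j}$ ($K{\left(j \right)} = \sqrt{2 j} = \sqrt{2} \sqrt{j}$)
$K{\left(\frac{1}{-1706 + 336} \right)} + t = \sqrt{2} \sqrt{\frac{1}{-1706 + 336}} - 596 = \sqrt{2} \sqrt{\frac{1}{-1370}} - 596 = \sqrt{2} \sqrt{- \frac{1}{1370}} - 596 = \sqrt{2} \frac{i \sqrt{1370}}{1370} - 596 = \frac{i \sqrt{685}}{685} - 596 = -596 + \frac{i \sqrt{685}}{685}$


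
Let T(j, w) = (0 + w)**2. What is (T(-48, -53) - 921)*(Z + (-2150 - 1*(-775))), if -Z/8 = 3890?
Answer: -61350560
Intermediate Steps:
T(j, w) = w**2
Z = -31120 (Z = -8*3890 = -31120)
(T(-48, -53) - 921)*(Z + (-2150 - 1*(-775))) = ((-53)**2 - 921)*(-31120 + (-2150 - 1*(-775))) = (2809 - 921)*(-31120 + (-2150 + 775)) = 1888*(-31120 - 1375) = 1888*(-32495) = -61350560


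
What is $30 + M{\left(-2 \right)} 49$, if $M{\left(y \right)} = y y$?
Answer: $226$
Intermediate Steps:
$M{\left(y \right)} = y^{2}$
$30 + M{\left(-2 \right)} 49 = 30 + \left(-2\right)^{2} \cdot 49 = 30 + 4 \cdot 49 = 30 + 196 = 226$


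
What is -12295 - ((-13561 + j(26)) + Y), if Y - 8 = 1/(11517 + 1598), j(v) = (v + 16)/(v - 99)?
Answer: 1204953667/957395 ≈ 1258.6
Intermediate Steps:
j(v) = (16 + v)/(-99 + v)
Y = 104921/13115 (Y = 8 + 1/(11517 + 1598) = 8 + 1/13115 = 104921/13115 ≈ 8.0001)
-12295 - ((-13561 + j(26)) + Y) = -12295 - ((-13561 + (16 + 26)/(-99 + 26)) + 104921/13115) = -12295 - ((-13561 + 42/(-73)) + 104921/13115) = -12295 - ((-13561 - 1/73*42) + 104921/13115) = -12295 - ((-13561 - 42/73) + 104921/13115) = -12295 - (-989995/73 + 104921/13115) = -12295 - 1*(-12976125192/957395) = -12295 + 12976125192/957395 = 1204953667/957395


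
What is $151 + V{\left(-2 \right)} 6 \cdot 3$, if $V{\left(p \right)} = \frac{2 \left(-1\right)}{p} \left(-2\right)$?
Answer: $115$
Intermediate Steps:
$V{\left(p \right)} = \frac{4}{p}$ ($V{\left(p \right)} = - \frac{2}{p} \left(-2\right) = \frac{4}{p}$)
$151 + V{\left(-2 \right)} 6 \cdot 3 = 151 + \frac{4}{-2} \cdot 6 \cdot 3 = 151 + 4 \left(- \frac{1}{2}\right) 18 = 151 - 36 = 115$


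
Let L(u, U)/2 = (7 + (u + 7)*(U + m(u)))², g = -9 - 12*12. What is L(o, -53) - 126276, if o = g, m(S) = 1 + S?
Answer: 1792321662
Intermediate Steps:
g = -153 (g = -9 - 144 = -153)
o = -153
L(u, U) = 2*(7 + (7 + u)*(1 + U + u))² (L(u, U) = 2*(7 + (u + 7)*(U + (1 + u)))² = 2*(7 + (7 + u)*(1 + U + u))²)
L(o, -53) - 126276 = 2*(14 + (-153)² + 7*(-53) + 8*(-153) - 53*(-153))² - 126276 = 2*(14 + 23409 - 371 - 1224 + 8109)² - 126276 = 2*29937² - 126276 = 2*896223969 - 126276 = 1792447938 - 126276 = 1792321662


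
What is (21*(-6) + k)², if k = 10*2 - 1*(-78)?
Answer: 784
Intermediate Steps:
k = 98 (k = 20 + 78 = 98)
(21*(-6) + k)² = (21*(-6) + 98)² = (-126 + 98)² = (-28)² = 784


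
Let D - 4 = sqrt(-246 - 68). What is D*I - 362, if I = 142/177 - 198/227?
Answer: -14556046/40179 - 2812*I*sqrt(314)/40179 ≈ -362.28 - 1.2402*I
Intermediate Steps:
D = 4 + I*sqrt(314) (D = 4 + sqrt(-246 - 68) = 4 + sqrt(-314) = 4 + I*sqrt(314) ≈ 4.0 + 17.72*I)
I = -2812/40179 (I = 142*(1/177) - 198*1/227 = 142/177 - 198/227 = -2812/40179 ≈ -0.069987)
D*I - 362 = (4 + I*sqrt(314))*(-2812/40179) - 362 = (-11248/40179 - 2812*I*sqrt(314)/40179) - 362 = -14556046/40179 - 2812*I*sqrt(314)/40179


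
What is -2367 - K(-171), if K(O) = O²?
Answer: -31608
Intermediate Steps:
-2367 - K(-171) = -2367 - 1*(-171)² = -2367 - 1*29241 = -2367 - 29241 = -31608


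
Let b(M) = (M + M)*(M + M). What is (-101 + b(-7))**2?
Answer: 9025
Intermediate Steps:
b(M) = 4*M**2 (b(M) = (2*M)*(2*M) = 4*M**2)
(-101 + b(-7))**2 = (-101 + 4*(-7)**2)**2 = (-101 + 4*49)**2 = (-101 + 196)**2 = 95**2 = 9025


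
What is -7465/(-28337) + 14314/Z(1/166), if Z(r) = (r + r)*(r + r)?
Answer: 2794287377667/28337 ≈ 9.8609e+7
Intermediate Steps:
Z(r) = 4*r² (Z(r) = (2*r)*(2*r) = 4*r²)
-7465/(-28337) + 14314/Z(1/166) = -7465/(-28337) + 14314/((4*(1/166)²)) = -7465*(-1/28337) + 14314/((4*(1/166)²)) = 7465/28337 + 14314/((4*(1/27556))) = 7465/28337 + 14314/(1/6889) = 7465/28337 + 14314*6889 = 7465/28337 + 98609146 = 2794287377667/28337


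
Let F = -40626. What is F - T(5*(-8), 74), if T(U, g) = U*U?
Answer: -42226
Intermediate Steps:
T(U, g) = U²
F - T(5*(-8), 74) = -40626 - (5*(-8))² = -40626 - 1*(-40)² = -40626 - 1*1600 = -40626 - 1600 = -42226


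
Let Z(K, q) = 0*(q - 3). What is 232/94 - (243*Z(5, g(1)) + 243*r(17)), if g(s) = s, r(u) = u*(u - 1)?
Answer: -3106396/47 ≈ -66094.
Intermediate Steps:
r(u) = u*(-1 + u)
Z(K, q) = 0 (Z(K, q) = 0*(-3 + q) = 0)
232/94 - (243*Z(5, g(1)) + 243*r(17)) = 232/94 - 4131*(-1 + 17) = 232*(1/94) - 243/(1/(0 + 17*16)) = 116/47 - 243/(1/(0 + 272)) = 116/47 - 243/(1/272) = 116/47 - 243/1/272 = 116/47 - 243*272 = 116/47 - 66096 = -3106396/47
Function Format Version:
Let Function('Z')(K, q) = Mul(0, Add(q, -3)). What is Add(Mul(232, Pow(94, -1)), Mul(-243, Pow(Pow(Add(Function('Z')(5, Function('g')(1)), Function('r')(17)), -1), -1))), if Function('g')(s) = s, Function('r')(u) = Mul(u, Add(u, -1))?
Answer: Rational(-3106396, 47) ≈ -66094.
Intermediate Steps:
Function('r')(u) = Mul(u, Add(-1, u))
Function('Z')(K, q) = 0 (Function('Z')(K, q) = Mul(0, Add(-3, q)) = 0)
Add(Mul(232, Pow(94, -1)), Mul(-243, Pow(Pow(Add(Function('Z')(5, Function('g')(1)), Function('r')(17)), -1), -1))) = Add(Mul(232, Pow(94, -1)), Mul(-243, Pow(Pow(Add(0, Mul(17, Add(-1, 17))), -1), -1))) = Add(Mul(232, Rational(1, 94)), Mul(-243, Pow(Pow(Add(0, Mul(17, 16)), -1), -1))) = Add(Rational(116, 47), Mul(-243, Pow(Pow(Add(0, 272), -1), -1))) = Add(Rational(116, 47), Mul(-243, Pow(Pow(272, -1), -1))) = Add(Rational(116, 47), Mul(-243, Pow(Rational(1, 272), -1))) = Add(Rational(116, 47), Mul(-243, 272)) = Add(Rational(116, 47), -66096) = Rational(-3106396, 47)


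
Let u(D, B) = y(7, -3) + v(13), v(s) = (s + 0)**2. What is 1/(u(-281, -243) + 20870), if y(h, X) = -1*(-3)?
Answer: 1/21042 ≈ 4.7524e-5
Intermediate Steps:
y(h, X) = 3
v(s) = s**2
u(D, B) = 172 (u(D, B) = 3 + 13**2 = 3 + 169 = 172)
1/(u(-281, -243) + 20870) = 1/(172 + 20870) = 1/21042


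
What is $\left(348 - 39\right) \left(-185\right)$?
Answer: $-57165$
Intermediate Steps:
$\left(348 - 39\right) \left(-185\right) = 309 \left(-185\right) = -57165$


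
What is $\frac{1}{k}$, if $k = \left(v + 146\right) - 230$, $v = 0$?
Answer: $- \frac{1}{84} \approx -0.011905$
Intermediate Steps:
$k = -84$ ($k = \left(0 + 146\right) - 230 = 146 - 230 = -84$)
$\frac{1}{k} = \frac{1}{-84} = - \frac{1}{84}$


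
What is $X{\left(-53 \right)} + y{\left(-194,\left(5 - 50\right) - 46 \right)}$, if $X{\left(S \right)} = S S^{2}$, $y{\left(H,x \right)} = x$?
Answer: $-148968$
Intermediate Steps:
$X{\left(S \right)} = S^{3}$
$X{\left(-53 \right)} + y{\left(-194,\left(5 - 50\right) - 46 \right)} = \left(-53\right)^{3} + \left(\left(5 - 50\right) - 46\right) = -148877 - 91 = -148968$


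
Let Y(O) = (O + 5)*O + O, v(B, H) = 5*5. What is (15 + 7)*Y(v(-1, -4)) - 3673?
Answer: 13377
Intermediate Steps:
v(B, H) = 25
Y(O) = O + O*(5 + O) (Y(O) = (5 + O)*O + O = O*(5 + O) + O = O + O*(5 + O))
(15 + 7)*Y(v(-1, -4)) - 3673 = (15 + 7)*(25*(6 + 25)) - 3673 = 22*(25*31) - 3673 = 22*775 - 3673 = 17050 - 3673 = 13377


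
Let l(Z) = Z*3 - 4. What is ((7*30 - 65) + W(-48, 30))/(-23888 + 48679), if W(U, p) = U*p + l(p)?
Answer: -93/1907 ≈ -0.048768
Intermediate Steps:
l(Z) = -4 + 3*Z (l(Z) = 3*Z - 4 = -4 + 3*Z)
W(U, p) = -4 + 3*p + U*p (W(U, p) = U*p + (-4 + 3*p) = -4 + 3*p + U*p)
((7*30 - 65) + W(-48, 30))/(-23888 + 48679) = ((7*30 - 65) + (-4 + 3*30 - 48*30))/(-23888 + 48679) = ((210 - 65) + (-4 + 90 - 1440))/24791 = (145 - 1354)*(1/24791) = -1209*1/24791 = -93/1907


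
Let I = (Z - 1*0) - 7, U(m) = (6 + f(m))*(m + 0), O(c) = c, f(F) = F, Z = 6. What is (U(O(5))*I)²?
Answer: 3025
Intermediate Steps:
U(m) = m*(6 + m) (U(m) = (6 + m)*(m + 0) = (6 + m)*m = m*(6 + m))
I = -1 (I = (6 - 1*0) - 7 = (6 + 0) - 7 = 6 - 7 = -1)
(U(O(5))*I)² = ((5*(6 + 5))*(-1))² = ((5*11)*(-1))² = (55*(-1))² = (-55)² = 3025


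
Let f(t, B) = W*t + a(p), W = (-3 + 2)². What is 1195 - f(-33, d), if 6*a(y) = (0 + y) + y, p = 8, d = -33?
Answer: 3676/3 ≈ 1225.3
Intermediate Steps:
W = 1 (W = (-1)² = 1)
a(y) = y/3 (a(y) = ((0 + y) + y)/6 = (y + y)/6 = (2*y)/6 = y/3)
f(t, B) = 8/3 + t (f(t, B) = 1*t + (⅓)*8 = t + 8/3 = 8/3 + t)
1195 - f(-33, d) = 1195 - (8/3 - 33) = 1195 - 1*(-91/3) = 1195 + 91/3 = 3676/3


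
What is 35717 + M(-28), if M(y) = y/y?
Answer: 35718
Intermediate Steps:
M(y) = 1
35717 + M(-28) = 35717 + 1 = 35718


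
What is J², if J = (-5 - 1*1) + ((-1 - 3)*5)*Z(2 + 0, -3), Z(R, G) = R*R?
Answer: 7396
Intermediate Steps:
Z(R, G) = R²
J = -86 (J = (-5 - 1*1) + ((-1 - 3)*5)*(2 + 0)² = (-5 - 1) - 4*5*2² = -6 - 20*4 = -6 - 80 = -86)
J² = (-86)² = 7396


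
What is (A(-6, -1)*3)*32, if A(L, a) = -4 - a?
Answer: -288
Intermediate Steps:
(A(-6, -1)*3)*32 = ((-4 - 1*(-1))*3)*32 = ((-4 + 1)*3)*32 = -3*3*32 = -9*32 = -288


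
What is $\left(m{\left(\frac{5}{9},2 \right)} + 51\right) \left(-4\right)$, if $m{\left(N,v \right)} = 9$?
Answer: $-240$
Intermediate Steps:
$\left(m{\left(\frac{5}{9},2 \right)} + 51\right) \left(-4\right) = \left(9 + 51\right) \left(-4\right) = 60 \left(-4\right) = -240$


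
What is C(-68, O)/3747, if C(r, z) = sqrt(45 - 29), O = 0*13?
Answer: 4/3747 ≈ 0.0010675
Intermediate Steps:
O = 0
C(r, z) = 4 (C(r, z) = sqrt(16) = 4)
C(-68, O)/3747 = 4/3747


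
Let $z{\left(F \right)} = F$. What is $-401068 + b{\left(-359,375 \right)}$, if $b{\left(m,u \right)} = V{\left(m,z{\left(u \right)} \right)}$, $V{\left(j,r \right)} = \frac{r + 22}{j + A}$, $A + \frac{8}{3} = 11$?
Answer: $- \frac{421924727}{1052} \approx -4.0107 \cdot 10^{5}$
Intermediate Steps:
$A = \frac{25}{3}$ ($A = - \frac{8}{3} + 11 = \frac{25}{3} \approx 8.3333$)
$V{\left(j,r \right)} = \frac{22 + r}{\frac{25}{3} + j}$ ($V{\left(j,r \right)} = \frac{r + 22}{j + \frac{25}{3}} = \frac{22 + r}{\frac{25}{3} + j}$)
$b{\left(m,u \right)} = \frac{3 \left(22 + u\right)}{25 + 3 m}$
$-401068 + b{\left(-359,375 \right)} = -401068 + \frac{3 \left(22 + 375\right)}{25 + 3 \left(-359\right)} = -401068 + 3 \frac{1}{25 - 1077} \cdot 397 = -401068 + 3 \frac{1}{-1052} \cdot 397 = -401068 + 3 \left(- \frac{1}{1052}\right) 397 = -401068 - \frac{1191}{1052} = - \frac{421924727}{1052}$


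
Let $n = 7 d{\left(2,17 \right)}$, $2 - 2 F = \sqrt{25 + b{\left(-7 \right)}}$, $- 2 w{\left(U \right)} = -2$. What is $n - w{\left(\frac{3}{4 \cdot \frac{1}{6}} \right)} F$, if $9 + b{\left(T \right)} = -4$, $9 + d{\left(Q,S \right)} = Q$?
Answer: $-50 + \sqrt{3} \approx -48.268$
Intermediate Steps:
$w{\left(U \right)} = 1$ ($w{\left(U \right)} = \left(- \frac{1}{2}\right) \left(-2\right) = 1$)
$d{\left(Q,S \right)} = -9 + Q$
$b{\left(T \right)} = -13$ ($b{\left(T \right)} = -9 - 4 = -13$)
$F = 1 - \sqrt{3}$ ($F = 1 - \frac{\sqrt{25 - 13}}{2} = 1 - \frac{\sqrt{12}}{2} = 1 - \frac{2 \sqrt{3}}{2} = 1 - \sqrt{3} \approx -0.73205$)
$n = -49$ ($n = 7 \left(-9 + 2\right) = 7 \left(-7\right) = -49$)
$n - w{\left(\frac{3}{4 \cdot \frac{1}{6}} \right)} F = -49 - 1 \left(1 - \sqrt{3}\right) = -49 - \left(1 - \sqrt{3}\right) = -50 + \sqrt{3}$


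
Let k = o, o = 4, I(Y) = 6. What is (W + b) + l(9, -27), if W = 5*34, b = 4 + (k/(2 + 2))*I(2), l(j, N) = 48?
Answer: 228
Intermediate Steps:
k = 4
b = 10 (b = 4 + (4/(2 + 2))*6 = 4 + (4/4)*6 = 4 + (4*(¼))*6 = 4 + 1*6 = 4 + 6 = 10)
W = 170
(W + b) + l(9, -27) = (170 + 10) + 48 = 180 + 48 = 228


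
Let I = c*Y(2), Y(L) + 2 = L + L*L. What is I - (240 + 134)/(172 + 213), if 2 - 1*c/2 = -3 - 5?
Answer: 2766/35 ≈ 79.029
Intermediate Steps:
Y(L) = -2 + L + L² (Y(L) = -2 + (L + L*L) = -2 + (L + L²) = -2 + L + L²)
c = 20 (c = 4 - 2*(-3 - 5) = 4 - 2*(-8) = 4 + 16 = 20)
I = 80 (I = 20*(-2 + 2 + 2²) = 20*(-2 + 2 + 4) = 20*4 = 80)
I - (240 + 134)/(172 + 213) = 80 - (240 + 134)/(172 + 213) = 80 - 374/385 = 80 - 1*34/35 = 80 - 34/35 = 2766/35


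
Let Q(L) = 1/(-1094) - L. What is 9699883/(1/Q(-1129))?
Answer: 11980567990375/1094 ≈ 1.0951e+10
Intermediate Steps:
Q(L) = -1/1094 - L
9699883/(1/Q(-1129)) = 9699883/(1/(-1/1094 - 1*(-1129))) = 9699883/(1/(-1/1094 + 1129)) = 9699883/(1/(1235125/1094)) = 9699883/(1094/1235125) = 9699883*(1235125/1094) = 11980567990375/1094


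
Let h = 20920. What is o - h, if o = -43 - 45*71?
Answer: -24158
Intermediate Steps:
o = -3238 (o = -43 - 3195 = -3238)
o - h = -3238 - 1*20920 = -3238 - 20920 = -24158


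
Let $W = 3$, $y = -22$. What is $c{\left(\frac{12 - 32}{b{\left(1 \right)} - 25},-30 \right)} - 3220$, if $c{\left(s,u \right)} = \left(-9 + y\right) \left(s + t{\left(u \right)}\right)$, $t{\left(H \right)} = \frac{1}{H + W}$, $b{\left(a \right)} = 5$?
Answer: $- \frac{87746}{27} \approx -3249.9$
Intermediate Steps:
$t{\left(H \right)} = \frac{1}{3 + H}$ ($t{\left(H \right)} = \frac{1}{H + 3} = \frac{1}{3 + H}$)
$c{\left(s,u \right)} = - 31 s - \frac{31}{3 + u}$ ($c{\left(s,u \right)} = \left(-9 - 22\right) \left(s + \frac{1}{3 + u}\right) = - 31 \left(s + \frac{1}{3 + u}\right) = - 31 s - \frac{31}{3 + u}$)
$c{\left(\frac{12 - 32}{b{\left(1 \right)} - 25},-30 \right)} - 3220 = \frac{31 \left(-1 - \frac{12 - 32}{5 - 25} \left(3 - 30\right)\right)}{3 - 30} - 3220 = \frac{31 \left(-1 - - \frac{20}{-20} \left(-27\right)\right)}{-27} - 3220 = 31 \left(- \frac{1}{27}\right) \left(-1 - \left(-20\right) \left(- \frac{1}{20}\right) \left(-27\right)\right) - 3220 = 31 \left(- \frac{1}{27}\right) \left(-1 - 1 \left(-27\right)\right) - 3220 = 31 \left(- \frac{1}{27}\right) \left(-1 + 27\right) - 3220 = 31 \left(- \frac{1}{27}\right) 26 - 3220 = - \frac{806}{27} - 3220 = - \frac{87746}{27}$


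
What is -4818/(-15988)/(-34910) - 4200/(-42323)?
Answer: 1171994311893/11811102464420 ≈ 0.099228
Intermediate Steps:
-4818/(-15988)/(-34910) - 4200/(-42323) = -4818*(-1/15988)*(-1/34910) - 4200*(-1/42323) = (2409/7994)*(-1/34910) + 4200/42323 = -2409/279070540 + 4200/42323 = 1171994311893/11811102464420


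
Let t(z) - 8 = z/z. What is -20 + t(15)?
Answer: -11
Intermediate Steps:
t(z) = 9 (t(z) = 8 + z/z = 8 + 1 = 9)
-20 + t(15) = -20 + 9 = -11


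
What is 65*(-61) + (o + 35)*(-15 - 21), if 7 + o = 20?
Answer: -5693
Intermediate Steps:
o = 13 (o = -7 + 20 = 13)
65*(-61) + (o + 35)*(-15 - 21) = 65*(-61) + (13 + 35)*(-15 - 21) = -3965 + 48*(-36) = -3965 - 1728 = -5693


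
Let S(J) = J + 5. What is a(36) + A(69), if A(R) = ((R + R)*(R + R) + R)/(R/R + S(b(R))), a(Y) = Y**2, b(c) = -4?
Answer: 21705/2 ≈ 10853.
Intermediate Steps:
S(J) = 5 + J
A(R) = R/2 + 2*R**2 (A(R) = ((R + R)*(R + R) + R)/(R/R + (5 - 4)) = ((2*R)*(2*R) + R)/(1 + 1) = (4*R**2 + R)/2 = (R + 4*R**2)*(1/2) = R/2 + 2*R**2)
a(36) + A(69) = 36**2 + (1/2)*69*(1 + 4*69) = 1296 + (1/2)*69*(1 + 276) = 1296 + (1/2)*69*277 = 1296 + 19113/2 = 21705/2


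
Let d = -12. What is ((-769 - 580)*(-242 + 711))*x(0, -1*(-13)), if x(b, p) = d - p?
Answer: 15817025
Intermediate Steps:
x(b, p) = -12 - p
((-769 - 580)*(-242 + 711))*x(0, -1*(-13)) = ((-769 - 580)*(-242 + 711))*(-12 - (-1)*(-13)) = (-1349*469)*(-12 - 1*13) = -632681*(-12 - 13) = -632681*(-25) = 15817025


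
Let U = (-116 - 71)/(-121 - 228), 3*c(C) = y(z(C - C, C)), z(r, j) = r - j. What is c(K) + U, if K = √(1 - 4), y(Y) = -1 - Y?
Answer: 212/1047 + I*√3/3 ≈ 0.20248 + 0.57735*I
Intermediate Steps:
K = I*√3 (K = √(-3) = I*√3 ≈ 1.732*I)
c(C) = -⅓ + C/3 (c(C) = (-1 - ((C - C) - C))/3 = (-1 - (0 - C))/3 = (-1 - (-1)*C)/3 = (-1 + C)/3 = -⅓ + C/3)
U = 187/349 (U = -187/(-349) = -187*(-1/349) = 187/349 ≈ 0.53582)
c(K) + U = (-⅓ + (I*√3)/3) + 187/349 = (-⅓ + I*√3/3) + 187/349 = 212/1047 + I*√3/3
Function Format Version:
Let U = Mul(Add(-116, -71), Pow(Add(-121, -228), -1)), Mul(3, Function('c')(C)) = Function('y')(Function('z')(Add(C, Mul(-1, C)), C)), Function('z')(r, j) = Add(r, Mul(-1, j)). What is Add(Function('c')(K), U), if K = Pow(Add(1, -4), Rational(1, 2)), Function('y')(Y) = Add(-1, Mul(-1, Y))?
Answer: Add(Rational(212, 1047), Mul(Rational(1, 3), I, Pow(3, Rational(1, 2)))) ≈ Add(0.20248, Mul(0.57735, I))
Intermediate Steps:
K = Mul(I, Pow(3, Rational(1, 2))) (K = Pow(-3, Rational(1, 2)) = Mul(I, Pow(3, Rational(1, 2))) ≈ Mul(1.7320, I))
Function('c')(C) = Add(Rational(-1, 3), Mul(Rational(1, 3), C)) (Function('c')(C) = Mul(Rational(1, 3), Add(-1, Mul(-1, Add(Add(C, Mul(-1, C)), Mul(-1, C))))) = Mul(Rational(1, 3), Add(-1, Mul(-1, Add(0, Mul(-1, C))))) = Mul(Rational(1, 3), Add(-1, Mul(-1, Mul(-1, C)))) = Mul(Rational(1, 3), Add(-1, C)) = Add(Rational(-1, 3), Mul(Rational(1, 3), C)))
U = Rational(187, 349) (U = Mul(-187, Pow(-349, -1)) = Mul(-187, Rational(-1, 349)) = Rational(187, 349) ≈ 0.53582)
Add(Function('c')(K), U) = Add(Add(Rational(-1, 3), Mul(Rational(1, 3), Mul(I, Pow(3, Rational(1, 2))))), Rational(187, 349)) = Add(Add(Rational(-1, 3), Mul(Rational(1, 3), I, Pow(3, Rational(1, 2)))), Rational(187, 349)) = Add(Rational(212, 1047), Mul(Rational(1, 3), I, Pow(3, Rational(1, 2))))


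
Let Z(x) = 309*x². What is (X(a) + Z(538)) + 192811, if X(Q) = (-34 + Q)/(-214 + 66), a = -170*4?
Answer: 6632694875/74 ≈ 8.9631e+7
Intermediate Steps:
a = -680
X(Q) = 17/74 - Q/148 (X(Q) = (-34 + Q)/(-148) = (-34 + Q)*(-1/148) = 17/74 - Q/148)
(X(a) + Z(538)) + 192811 = ((17/74 - 1/148*(-680)) + 309*538²) + 192811 = ((17/74 + 170/37) + 309*289444) + 192811 = (357/74 + 89438196) + 192811 = 6618426861/74 + 192811 = 6632694875/74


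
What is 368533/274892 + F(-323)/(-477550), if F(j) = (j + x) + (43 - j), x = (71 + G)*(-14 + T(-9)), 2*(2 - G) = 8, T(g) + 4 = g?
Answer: 17649323759/13127467460 ≈ 1.3445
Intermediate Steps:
T(g) = -4 + g
G = -2 (G = 2 - ½*8 = 2 - 4 = -2)
x = -1863 (x = (71 - 2)*(-14 + (-4 - 9)) = 69*(-14 - 13) = 69*(-27) = -1863)
F(j) = -1820 (F(j) = (j - 1863) + (43 - j) = (-1863 + j) + (43 - j) = -1820)
368533/274892 + F(-323)/(-477550) = 368533/274892 - 1820/(-477550) = 368533*(1/274892) - 1820*(-1/477550) = 368533/274892 + 182/47755 = 17649323759/13127467460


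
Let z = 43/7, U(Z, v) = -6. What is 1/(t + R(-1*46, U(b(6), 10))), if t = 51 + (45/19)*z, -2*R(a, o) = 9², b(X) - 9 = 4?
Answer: 266/6663 ≈ 0.039922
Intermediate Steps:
b(X) = 13 (b(X) = 9 + 4 = 13)
R(a, o) = -81/2 (R(a, o) = -½*9² = -½*81 = -81/2)
z = 43/7 (z = 43*(⅐) = 43/7 ≈ 6.1429)
t = 8718/133 (t = 51 + (45/19)*(43/7) = 51 + 1935/133 = 8718/133 ≈ 65.549)
1/(t + R(-1*46, U(b(6), 10))) = 1/(8718/133 - 81/2) = 1/(6663/266) = 266/6663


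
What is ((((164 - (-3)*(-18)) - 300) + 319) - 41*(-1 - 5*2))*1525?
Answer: 884500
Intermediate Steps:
((((164 - (-3)*(-18)) - 300) + 319) - 41*(-1 - 5*2))*1525 = ((((164 - 1*54) - 300) + 319) - 41*(-1 - 10))*1525 = ((((164 - 54) - 300) + 319) - 41*(-11))*1525 = (((110 - 300) + 319) + 451)*1525 = ((-190 + 319) + 451)*1525 = (129 + 451)*1525 = 580*1525 = 884500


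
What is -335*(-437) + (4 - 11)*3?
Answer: 146374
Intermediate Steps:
-335*(-437) + (4 - 11)*3 = 146395 - 7*3 = 146395 - 21 = 146374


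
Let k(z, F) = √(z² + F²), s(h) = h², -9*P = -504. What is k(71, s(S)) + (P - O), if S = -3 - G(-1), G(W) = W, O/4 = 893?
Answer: -3516 + √5057 ≈ -3444.9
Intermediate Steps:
O = 3572 (O = 4*893 = 3572)
S = -2 (S = -3 - 1*(-1) = -3 + 1 = -2)
P = 56 (P = -⅑*(-504) = 56)
k(z, F) = √(F² + z²)
k(71, s(S)) + (P - O) = √(((-2)²)² + 71²) + (56 - 1*3572) = √(4² + 5041) + (56 - 3572) = √(16 + 5041) - 3516 = √5057 - 3516 = -3516 + √5057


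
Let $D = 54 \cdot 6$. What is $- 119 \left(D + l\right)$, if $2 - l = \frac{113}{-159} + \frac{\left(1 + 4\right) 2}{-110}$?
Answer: $- \frac{68017544}{1749} \approx -38889.0$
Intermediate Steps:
$D = 324$
$l = \frac{4900}{1749}$ ($l = 2 - \left(\frac{113}{-159} + \frac{\left(1 + 4\right) 2}{-110}\right) = 2 - \left(113 \left(- \frac{1}{159}\right) + 5 \cdot 2 \left(- \frac{1}{110}\right)\right) = 2 - \left(- \frac{113}{159} + 10 \left(- \frac{1}{110}\right)\right) = 2 - \left(- \frac{113}{159} - \frac{1}{11}\right) = 2 - - \frac{1402}{1749} = 2 + \frac{1402}{1749} = \frac{4900}{1749} \approx 2.8016$)
$- 119 \left(D + l\right) = - 119 \left(324 + \frac{4900}{1749}\right) = \left(-119\right) \frac{571576}{1749} = - \frac{68017544}{1749}$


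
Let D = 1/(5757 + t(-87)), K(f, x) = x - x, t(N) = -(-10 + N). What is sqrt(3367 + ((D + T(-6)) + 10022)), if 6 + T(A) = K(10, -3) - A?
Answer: sqrt(458831877778)/5854 ≈ 115.71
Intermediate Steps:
t(N) = 10 - N
K(f, x) = 0
T(A) = -6 - A (T(A) = -6 + (0 - A) = -6 - A)
D = 1/5854 (D = 1/(5757 + (10 - 1*(-87))) = 1/(5757 + (10 + 87)) = 1/(5757 + 97) = 1/5854 ≈ 0.00017082)
sqrt(3367 + ((D + T(-6)) + 10022)) = sqrt(3367 + ((1/5854 + (-6 - 1*(-6))) + 10022)) = sqrt(3367 + ((1/5854 + (-6 + 6)) + 10022)) = sqrt(3367 + ((1/5854 + 0) + 10022)) = sqrt(3367 + (1/5854 + 10022)) = sqrt(3367 + 58668789/5854) = sqrt(78379207/5854) = sqrt(458831877778)/5854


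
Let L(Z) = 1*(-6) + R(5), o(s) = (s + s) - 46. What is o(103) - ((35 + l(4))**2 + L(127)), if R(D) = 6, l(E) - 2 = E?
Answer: -1521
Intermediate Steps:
l(E) = 2 + E
o(s) = -46 + 2*s (o(s) = 2*s - 46 = -46 + 2*s)
L(Z) = 0 (L(Z) = 1*(-6) + 6 = -6 + 6 = 0)
o(103) - ((35 + l(4))**2 + L(127)) = (-46 + 2*103) - ((35 + (2 + 4))**2 + 0) = (-46 + 206) - ((35 + 6)**2 + 0) = 160 - (41**2 + 0) = 160 - (1681 + 0) = 160 - 1*1681 = 160 - 1681 = -1521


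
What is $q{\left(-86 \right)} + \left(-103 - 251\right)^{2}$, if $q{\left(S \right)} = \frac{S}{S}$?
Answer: $125317$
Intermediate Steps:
$q{\left(S \right)} = 1$
$q{\left(-86 \right)} + \left(-103 - 251\right)^{2} = 1 + \left(-103 - 251\right)^{2} = 1 + \left(-354\right)^{2} = 1 + 125316 = 125317$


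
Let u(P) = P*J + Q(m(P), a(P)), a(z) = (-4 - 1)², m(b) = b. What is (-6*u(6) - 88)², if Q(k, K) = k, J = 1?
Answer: 25600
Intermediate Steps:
a(z) = 25 (a(z) = (-5)² = 25)
u(P) = 2*P (u(P) = P*1 + P = P + P = 2*P)
(-6*u(6) - 88)² = (-12*6 - 88)² = (-6*12 - 88)² = (-72 - 88)² = (-160)² = 25600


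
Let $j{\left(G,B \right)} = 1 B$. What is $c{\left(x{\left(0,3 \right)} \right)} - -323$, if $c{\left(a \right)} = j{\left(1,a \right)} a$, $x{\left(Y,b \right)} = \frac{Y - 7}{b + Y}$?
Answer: $\frac{2956}{9} \approx 328.44$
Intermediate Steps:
$j{\left(G,B \right)} = B$
$x{\left(Y,b \right)} = \frac{-7 + Y}{Y + b}$
$c{\left(a \right)} = a^{2}$ ($c{\left(a \right)} = a a = a^{2}$)
$c{\left(x{\left(0,3 \right)} \right)} - -323 = \left(\frac{-7 + 0}{0 + 3}\right)^{2} - -323 = \left(\frac{1}{3} \left(-7\right)\right)^{2} + 323 = \left(- \frac{7}{3}\right)^{2} + 323 = \frac{49}{9} + 323 = \frac{2956}{9}$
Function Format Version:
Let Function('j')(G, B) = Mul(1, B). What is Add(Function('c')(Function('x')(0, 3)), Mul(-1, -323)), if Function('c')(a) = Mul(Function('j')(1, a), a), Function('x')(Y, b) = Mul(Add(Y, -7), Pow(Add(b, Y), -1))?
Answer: Rational(2956, 9) ≈ 328.44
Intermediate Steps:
Function('j')(G, B) = B
Function('x')(Y, b) = Mul(Pow(Add(Y, b), -1), Add(-7, Y)) (Function('x')(Y, b) = Mul(Add(-7, Y), Pow(Add(Y, b), -1)) = Mul(Pow(Add(Y, b), -1), Add(-7, Y)))
Function('c')(a) = Pow(a, 2) (Function('c')(a) = Mul(a, a) = Pow(a, 2))
Add(Function('c')(Function('x')(0, 3)), Mul(-1, -323)) = Add(Pow(Mul(Pow(Add(0, 3), -1), Add(-7, 0)), 2), Mul(-1, -323)) = Add(Pow(Mul(Pow(3, -1), -7), 2), 323) = Add(Pow(Mul(Rational(1, 3), -7), 2), 323) = Add(Pow(Rational(-7, 3), 2), 323) = Add(Rational(49, 9), 323) = Rational(2956, 9)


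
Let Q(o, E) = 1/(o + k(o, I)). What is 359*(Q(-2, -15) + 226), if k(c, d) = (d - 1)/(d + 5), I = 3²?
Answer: 808827/10 ≈ 80883.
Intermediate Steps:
I = 9
k(c, d) = (-1 + d)/(5 + d)
Q(o, E) = 1/(4/7 + o) (Q(o, E) = 1/(o + (-1 + 9)/(5 + 9)) = 1/(o + 8/14) = 1/(o + (1/14)*8) = 1/(o + 4/7) = 1/(4/7 + o))
359*(Q(-2, -15) + 226) = 359*(7/(4 + 7*(-2)) + 226) = 359*(7/(4 - 14) + 226) = 359*(7/(-10) + 226) = 359*(7*(-⅒) + 226) = 359*(-7/10 + 226) = 359*(2253/10) = 808827/10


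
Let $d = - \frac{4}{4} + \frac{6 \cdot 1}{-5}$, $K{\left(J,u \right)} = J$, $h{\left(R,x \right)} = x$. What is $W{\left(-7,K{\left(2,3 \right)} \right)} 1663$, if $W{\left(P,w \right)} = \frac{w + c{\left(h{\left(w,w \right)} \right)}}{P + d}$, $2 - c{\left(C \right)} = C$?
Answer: $- \frac{8315}{23} \approx -361.52$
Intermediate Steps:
$d = - \frac{11}{5}$ ($d = \left(-4\right) \frac{1}{4} + 6 \left(- \frac{1}{5}\right) = -1 - \frac{6}{5} = - \frac{11}{5} \approx -2.2$)
$c{\left(C \right)} = 2 - C$
$W{\left(P,w \right)} = \frac{2}{- \frac{11}{5} + P}$ ($W{\left(P,w \right)} = \frac{w - \left(-2 + w\right)}{P - \frac{11}{5}} = \frac{2}{- \frac{11}{5} + P}$)
$W{\left(-7,K{\left(2,3 \right)} \right)} 1663 = \frac{10}{-11 + 5 \left(-7\right)} 1663 = \frac{10}{-11 - 35} \cdot 1663 = \frac{10}{-46} \cdot 1663 = 10 \left(- \frac{1}{46}\right) 1663 = \left(- \frac{5}{23}\right) 1663 = - \frac{8315}{23}$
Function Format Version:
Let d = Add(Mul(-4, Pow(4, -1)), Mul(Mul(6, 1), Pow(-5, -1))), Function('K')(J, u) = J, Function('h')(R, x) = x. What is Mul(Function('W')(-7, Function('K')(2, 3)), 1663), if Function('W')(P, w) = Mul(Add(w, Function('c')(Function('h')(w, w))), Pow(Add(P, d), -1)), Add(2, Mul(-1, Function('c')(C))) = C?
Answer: Rational(-8315, 23) ≈ -361.52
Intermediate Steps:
d = Rational(-11, 5) (d = Add(Mul(-4, Rational(1, 4)), Mul(6, Rational(-1, 5))) = Add(-1, Rational(-6, 5)) = Rational(-11, 5) ≈ -2.2000)
Function('c')(C) = Add(2, Mul(-1, C))
Function('W')(P, w) = Mul(2, Pow(Add(Rational(-11, 5), P), -1)) (Function('W')(P, w) = Mul(Add(w, Add(2, Mul(-1, w))), Pow(Add(P, Rational(-11, 5)), -1)) = Mul(2, Pow(Add(Rational(-11, 5), P), -1)))
Mul(Function('W')(-7, Function('K')(2, 3)), 1663) = Mul(Mul(10, Pow(Add(-11, Mul(5, -7)), -1)), 1663) = Mul(Mul(10, Pow(Add(-11, -35), -1)), 1663) = Mul(Mul(10, Pow(-46, -1)), 1663) = Mul(Mul(10, Rational(-1, 46)), 1663) = Mul(Rational(-5, 23), 1663) = Rational(-8315, 23)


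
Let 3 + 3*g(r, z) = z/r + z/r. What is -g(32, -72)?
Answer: 5/2 ≈ 2.5000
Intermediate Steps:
g(r, z) = -1 + 2*z/(3*r) (g(r, z) = -1 + (z/r + z/r)/3 = -1 + (2*z/r)/3 = -1 + 2*z/(3*r))
-g(32, -72) = -(-1*32 + (2/3)*(-72))/32 = -(-32 - 48)/32 = -(-80)/32 = -1*(-5/2) = 5/2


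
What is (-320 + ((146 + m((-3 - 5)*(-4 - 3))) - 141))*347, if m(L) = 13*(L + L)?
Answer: 395927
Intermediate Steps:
m(L) = 26*L (m(L) = 13*(2*L) = 26*L)
(-320 + ((146 + m((-3 - 5)*(-4 - 3))) - 141))*347 = (-320 + ((146 + 26*((-3 - 5)*(-4 - 3))) - 141))*347 = (-320 + ((146 + 26*(-8*(-7))) - 141))*347 = (-320 + ((146 + 26*56) - 141))*347 = (-320 + ((146 + 1456) - 141))*347 = (-320 + (1602 - 141))*347 = (-320 + 1461)*347 = 1141*347 = 395927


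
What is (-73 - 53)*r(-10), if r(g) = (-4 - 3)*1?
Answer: 882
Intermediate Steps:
r(g) = -7 (r(g) = -7*1 = -7)
(-73 - 53)*r(-10) = (-73 - 53)*(-7) = -126*(-7) = 882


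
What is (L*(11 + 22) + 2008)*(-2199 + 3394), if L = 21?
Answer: 3227695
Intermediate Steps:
(L*(11 + 22) + 2008)*(-2199 + 3394) = (21*(11 + 22) + 2008)*(-2199 + 3394) = (21*33 + 2008)*1195 = (693 + 2008)*1195 = 2701*1195 = 3227695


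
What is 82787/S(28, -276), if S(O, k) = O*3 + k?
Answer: -82787/192 ≈ -431.18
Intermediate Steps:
S(O, k) = k + 3*O (S(O, k) = 3*O + k = k + 3*O)
82787/S(28, -276) = 82787/(-276 + 3*28) = 82787/(-276 + 84) = 82787/(-192) = 82787*(-1/192) = -82787/192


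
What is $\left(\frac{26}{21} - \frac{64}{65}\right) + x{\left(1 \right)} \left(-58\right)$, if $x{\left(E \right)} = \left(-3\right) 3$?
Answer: $\frac{712876}{1365} \approx 522.25$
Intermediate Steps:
$x{\left(E \right)} = -9$
$\left(\frac{26}{21} - \frac{64}{65}\right) + x{\left(1 \right)} \left(-58\right) = \left(\frac{26}{21} - \frac{64}{65}\right) - -522 = \left(26 \cdot \frac{1}{21} - \frac{64}{65}\right) + 522 = \left(\frac{26}{21} - \frac{64}{65}\right) + 522 = \frac{346}{1365} + 522 = \frac{712876}{1365}$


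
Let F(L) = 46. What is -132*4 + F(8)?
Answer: -482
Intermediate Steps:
-132*4 + F(8) = -132*4 + 46 = -1*528 + 46 = -528 + 46 = -482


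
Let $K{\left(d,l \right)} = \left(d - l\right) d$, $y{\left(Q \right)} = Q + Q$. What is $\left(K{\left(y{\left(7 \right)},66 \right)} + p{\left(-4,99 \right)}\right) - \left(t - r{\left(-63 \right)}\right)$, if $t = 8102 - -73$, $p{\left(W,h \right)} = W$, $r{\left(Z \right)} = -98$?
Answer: $-9005$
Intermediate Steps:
$t = 8175$ ($t = 8102 + 73 = 8175$)
$y{\left(Q \right)} = 2 Q$
$K{\left(d,l \right)} = d \left(d - l\right)$
$\left(K{\left(y{\left(7 \right)},66 \right)} + p{\left(-4,99 \right)}\right) - \left(t - r{\left(-63 \right)}\right) = \left(2 \cdot 7 \left(2 \cdot 7 - 66\right) - 4\right) - 8273 = \left(14 \left(14 - 66\right) - 4\right) - 8273 = \left(14 \left(-52\right) - 4\right) - 8273 = \left(-728 - 4\right) - 8273 = -732 - 8273 = -9005$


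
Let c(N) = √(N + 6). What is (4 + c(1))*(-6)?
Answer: -24 - 6*√7 ≈ -39.875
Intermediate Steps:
c(N) = √(6 + N)
(4 + c(1))*(-6) = (4 + √(6 + 1))*(-6) = (4 + √7)*(-6) = -24 - 6*√7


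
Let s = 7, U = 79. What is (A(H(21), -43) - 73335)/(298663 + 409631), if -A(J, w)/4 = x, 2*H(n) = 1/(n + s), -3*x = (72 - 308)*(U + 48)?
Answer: -339893/2124882 ≈ -0.15996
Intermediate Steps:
x = 29972/3 (x = -(72 - 308)*(79 + 48)/3 = -(-236)*127/3 = -1/3*(-29972) = 29972/3 ≈ 9990.7)
H(n) = 1/(2*(7 + n)) (H(n) = 1/(2*(n + 7)) = 1/(2*(7 + n)))
A(J, w) = -119888/3 (A(J, w) = -4*29972/3 = -119888/3)
(A(H(21), -43) - 73335)/(298663 + 409631) = (-119888/3 - 73335)/(298663 + 409631) = -339893/3/708294 = -339893/3*1/708294 = -339893/2124882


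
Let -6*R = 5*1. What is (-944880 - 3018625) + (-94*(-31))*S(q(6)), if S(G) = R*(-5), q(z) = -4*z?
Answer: -11854090/3 ≈ -3.9514e+6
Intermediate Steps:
R = -⅚ (R = -5/6 = -⅙*5 = -⅚ ≈ -0.83333)
S(G) = 25/6 (S(G) = -⅚*(-5) = 25/6)
(-944880 - 3018625) + (-94*(-31))*S(q(6)) = (-944880 - 3018625) - 94*(-31)*(25/6) = -3963505 + 2914*(25/6) = -3963505 + 36425/3 = -11854090/3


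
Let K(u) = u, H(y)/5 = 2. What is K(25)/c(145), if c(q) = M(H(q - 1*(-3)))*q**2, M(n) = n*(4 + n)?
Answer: 1/117740 ≈ 8.4933e-6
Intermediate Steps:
H(y) = 10 (H(y) = 5*2 = 10)
c(q) = 140*q**2 (c(q) = (10*(4 + 10))*q**2 = (10*14)*q**2 = 140*q**2)
K(25)/c(145) = 25/((140*145**2)) = 25/((140*21025)) = 25/2943500 = 25*(1/2943500) = 1/117740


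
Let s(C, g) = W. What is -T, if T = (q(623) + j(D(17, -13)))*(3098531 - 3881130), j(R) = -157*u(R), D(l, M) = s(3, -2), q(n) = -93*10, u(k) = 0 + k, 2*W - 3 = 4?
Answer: -2315710441/2 ≈ -1.1579e+9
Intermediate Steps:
W = 7/2 (W = 3/2 + (½)*4 = 3/2 + 2 = 7/2 ≈ 3.5000)
u(k) = k
q(n) = -930
s(C, g) = 7/2
D(l, M) = 7/2
j(R) = -157*R
T = 2315710441/2 (T = (-930 - 157*7/2)*(3098531 - 3881130) = (-930 - 1099/2)*(-782599) = -2959/2*(-782599) = 2315710441/2 ≈ 1.1579e+9)
-T = -1*2315710441/2 = -2315710441/2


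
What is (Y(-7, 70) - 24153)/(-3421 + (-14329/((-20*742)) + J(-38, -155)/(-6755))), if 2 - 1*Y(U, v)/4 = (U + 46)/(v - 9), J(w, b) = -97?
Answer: 843770324824/119503244319 ≈ 7.0606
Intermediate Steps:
Y(U, v) = 8 - 4*(46 + U)/(-9 + v) (Y(U, v) = 8 - 4*(U + 46)/(v - 9) = 8 - 4*(46 + U)/(-9 + v))
(Y(-7, 70) - 24153)/(-3421 + (-14329/((-20*742)) + J(-38, -155)/(-6755))) = (4*(-64 - 1*(-7) + 2*70)/(-9 + 70) - 24153)/(-3421 + (-14329/((-20*742)) - 97/(-6755))) = (4*(-64 + 7 + 140)/61 - 24153)/(-3421 + (-14329/(-14840) - 97*(-1/6755))) = (4*(1/61)*83 - 24153)/(-3421 + (-14329*(-1/14840) + 97/6755)) = (332/61 - 24153)/(-3421 + (2047/2120 + 97/6755)) = -1473001/(61*(-3421 + 561325/572824)) = -1473001/(61*(-1959069579/572824)) = -1473001/61*(-572824/1959069579) = 843770324824/119503244319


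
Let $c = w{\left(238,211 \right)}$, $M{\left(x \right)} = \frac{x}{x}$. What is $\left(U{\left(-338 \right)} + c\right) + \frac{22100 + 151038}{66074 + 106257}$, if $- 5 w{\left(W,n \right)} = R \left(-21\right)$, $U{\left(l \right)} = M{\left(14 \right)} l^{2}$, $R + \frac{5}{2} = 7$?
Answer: $\frac{196912129579}{1723310} \approx 1.1426 \cdot 10^{5}$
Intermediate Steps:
$R = \frac{9}{2}$ ($R = - \frac{5}{2} + 7 = \frac{9}{2} \approx 4.5$)
$M{\left(x \right)} = 1$
$U{\left(l \right)} = l^{2}$ ($U{\left(l \right)} = 1 l^{2} = l^{2}$)
$w{\left(W,n \right)} = \frac{189}{10}$ ($w{\left(W,n \right)} = - \frac{\frac{9}{2} \left(-21\right)}{5} = \left(- \frac{1}{5}\right) \left(- \frac{189}{2}\right) = \frac{189}{10}$)
$c = \frac{189}{10} \approx 18.9$
$\left(U{\left(-338 \right)} + c\right) + \frac{22100 + 151038}{66074 + 106257} = \left(\left(-338\right)^{2} + \frac{189}{10}\right) + \frac{22100 + 151038}{66074 + 106257} = \left(114244 + \frac{189}{10}\right) + \frac{173138}{172331} = \frac{1142629}{10} + 173138 \cdot \frac{1}{172331} = \frac{1142629}{10} + \frac{173138}{172331} = \frac{196912129579}{1723310}$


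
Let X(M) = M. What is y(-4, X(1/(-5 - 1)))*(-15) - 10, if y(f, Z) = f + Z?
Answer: 105/2 ≈ 52.500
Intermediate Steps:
y(f, Z) = Z + f
y(-4, X(1/(-5 - 1)))*(-15) - 10 = (1/(-5 - 1) - 4)*(-15) - 10 = (1/(-6) - 4)*(-15) - 10 = (-⅙ - 4)*(-15) - 10 = -25/6*(-15) - 10 = 125/2 - 10 = 105/2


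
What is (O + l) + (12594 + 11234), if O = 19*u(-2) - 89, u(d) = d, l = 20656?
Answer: 44357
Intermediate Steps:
O = -127 (O = 19*(-2) - 89 = -38 - 89 = -127)
(O + l) + (12594 + 11234) = (-127 + 20656) + (12594 + 11234) = 20529 + 23828 = 44357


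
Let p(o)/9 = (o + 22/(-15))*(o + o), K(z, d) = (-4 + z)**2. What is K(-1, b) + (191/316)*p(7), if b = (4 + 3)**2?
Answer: 352663/790 ≈ 446.41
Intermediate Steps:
b = 49 (b = 7**2 = 49)
p(o) = 18*o*(-22/15 + o) (p(o) = 9*((o + 22/(-15))*(o + o)) = 9*((o + 22*(-1/15))*(2*o)) = 9*((o - 22/15)*(2*o)) = 9*((-22/15 + o)*(2*o)) = 9*(2*o*(-22/15 + o)) = 18*o*(-22/15 + o))
K(-1, b) + (191/316)*p(7) = (-4 - 1)**2 + (191/316)*((6/5)*7*(-22 + 15*7)) = (-5)**2 + (191*(1/316))*((6/5)*7*(-22 + 105)) = 25 + 191*((6/5)*7*83)/316 = 25 + (191/316)*(3486/5) = 25 + 332913/790 = 352663/790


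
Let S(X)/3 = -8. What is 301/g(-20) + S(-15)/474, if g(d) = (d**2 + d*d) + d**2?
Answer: 18979/94800 ≈ 0.20020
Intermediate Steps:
S(X) = -24 (S(X) = 3*(-8) = -24)
g(d) = 3*d**2 (g(d) = (d**2 + d**2) + d**2 = 2*d**2 + d**2 = 3*d**2)
301/g(-20) + S(-15)/474 = 301/((3*(-20)**2)) - 24/474 = 301/((3*400)) - 24*1/474 = 301/1200 - 4/79 = 18979/94800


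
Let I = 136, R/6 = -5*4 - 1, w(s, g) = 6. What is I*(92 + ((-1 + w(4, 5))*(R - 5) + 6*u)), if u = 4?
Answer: -73304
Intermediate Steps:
R = -126 (R = 6*(-5*4 - 1) = 6*(-20 - 1) = 6*(-21) = -126)
I*(92 + ((-1 + w(4, 5))*(R - 5) + 6*u)) = 136*(92 + ((-1 + 6)*(-126 - 5) + 6*4)) = 136*(92 + (5*(-131) + 24)) = 136*(92 + (-655 + 24)) = 136*(92 - 631) = 136*(-539) = -73304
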